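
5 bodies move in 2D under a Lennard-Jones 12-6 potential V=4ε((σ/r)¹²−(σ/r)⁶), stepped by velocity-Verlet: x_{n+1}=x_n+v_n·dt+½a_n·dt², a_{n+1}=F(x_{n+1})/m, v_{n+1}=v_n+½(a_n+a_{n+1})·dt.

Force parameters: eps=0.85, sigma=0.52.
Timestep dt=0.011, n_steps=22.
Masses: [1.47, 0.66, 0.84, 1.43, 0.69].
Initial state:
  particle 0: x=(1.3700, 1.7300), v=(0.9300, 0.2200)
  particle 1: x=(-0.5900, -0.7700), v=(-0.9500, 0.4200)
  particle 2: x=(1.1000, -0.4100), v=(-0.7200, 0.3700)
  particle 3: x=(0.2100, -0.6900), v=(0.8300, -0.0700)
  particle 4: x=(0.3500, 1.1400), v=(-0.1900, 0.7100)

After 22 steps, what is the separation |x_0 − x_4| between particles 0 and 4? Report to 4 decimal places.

1.3688

step 0: x0=(1.3700, 1.7300) x1=(-0.5900, -0.7700) x2=(1.1000, -0.4100) x3=(0.2100, -0.6900) x4=(0.3500, 1.1400)
step 1: x0=(1.3802, 1.7324) x1=(-0.6003, -0.7654) x2=(1.0920, -0.4059) x3=(0.2191, -0.6908) x4=(0.3479, 1.1478)
step 2: x0=(1.3904, 1.7348) x1=(-0.6104, -0.7607) x2=(1.0840, -0.4019) x3=(0.2281, -0.6915) x4=(0.3459, 1.1556)
step 3: x0=(1.4007, 1.7372) x1=(-0.6202, -0.7560) x2=(1.0758, -0.3979) x3=(0.2371, -0.6923) x4=(0.3438, 1.1635)
step 4: x0=(1.4109, 1.7396) x1=(-0.6298, -0.7513) x2=(1.0675, -0.3940) x3=(0.2461, -0.6930) x4=(0.3418, 1.1713)
step 5: x0=(1.4210, 1.7420) x1=(-0.6393, -0.7466) x2=(1.0591, -0.3901) x3=(0.2550, -0.6937) x4=(0.3398, 1.1791)
step 6: x0=(1.4312, 1.7444) x1=(-0.6486, -0.7419) x2=(1.0506, -0.3862) x3=(0.2640, -0.6944) x4=(0.3378, 1.1870)
step 7: x0=(1.4414, 1.7468) x1=(-0.6578, -0.7372) x2=(1.0419, -0.3824) x3=(0.2730, -0.6950) x4=(0.3358, 1.1948)
step 8: x0=(1.4516, 1.7492) x1=(-0.6669, -0.7325) x2=(1.0330, -0.3787) x3=(0.2821, -0.6956) x4=(0.3338, 1.2027)
step 9: x0=(1.4617, 1.7516) x1=(-0.6758, -0.7277) x2=(1.0239, -0.3750) x3=(0.2912, -0.6962) x4=(0.3319, 1.2106)
step 10: x0=(1.4719, 1.7540) x1=(-0.6847, -0.7230) x2=(1.0146, -0.3715) x3=(0.3004, -0.6967) x4=(0.3300, 1.2184)
step 11: x0=(1.4821, 1.7564) x1=(-0.6935, -0.7183) x2=(1.0050, -0.3680) x3=(0.3097, -0.6972) x4=(0.3280, 1.2263)
step 12: x0=(1.4922, 1.7587) x1=(-0.7022, -0.7135) x2=(0.9952, -0.3647) x3=(0.3192, -0.6975) x4=(0.3261, 1.2342)
step 13: x0=(1.5023, 1.7611) x1=(-0.7109, -0.7088) x2=(0.9851, -0.3615) x3=(0.3288, -0.6978) x4=(0.3242, 1.2420)
step 14: x0=(1.5125, 1.7635) x1=(-0.7195, -0.7040) x2=(0.9747, -0.3585) x3=(0.3385, -0.6980) x4=(0.3223, 1.2499)
step 15: x0=(1.5226, 1.7658) x1=(-0.7281, -0.6993) x2=(0.9639, -0.3557) x3=(0.3485, -0.6981) x4=(0.3205, 1.2578)
step 16: x0=(1.5327, 1.7682) x1=(-0.7366, -0.6946) x2=(0.9527, -0.3531) x3=(0.3586, -0.6980) x4=(0.3186, 1.2657)
step 17: x0=(1.5429, 1.7706) x1=(-0.7451, -0.6898) x2=(0.9410, -0.3508) x3=(0.3690, -0.6978) x4=(0.3167, 1.2736)
step 18: x0=(1.5530, 1.7729) x1=(-0.7535, -0.6851) x2=(0.9289, -0.3487) x3=(0.3797, -0.6974) x4=(0.3149, 1.2814)
step 19: x0=(1.5631, 1.7753) x1=(-0.7619, -0.6803) x2=(0.9164, -0.3469) x3=(0.3906, -0.6969) x4=(0.3131, 1.2893)
step 20: x0=(1.5732, 1.7777) x1=(-0.7703, -0.6756) x2=(0.9033, -0.3455) x3=(0.4018, -0.6961) x4=(0.3112, 1.2972)
step 21: x0=(1.5833, 1.7800) x1=(-0.7786, -0.6708) x2=(0.8899, -0.3443) x3=(0.4132, -0.6952) x4=(0.3094, 1.3051)
step 22: x0=(1.5934, 1.7824) x1=(-0.7870, -0.6661) x2=(0.8763, -0.3432) x3=(0.4246, -0.6943) x4=(0.3076, 1.3130)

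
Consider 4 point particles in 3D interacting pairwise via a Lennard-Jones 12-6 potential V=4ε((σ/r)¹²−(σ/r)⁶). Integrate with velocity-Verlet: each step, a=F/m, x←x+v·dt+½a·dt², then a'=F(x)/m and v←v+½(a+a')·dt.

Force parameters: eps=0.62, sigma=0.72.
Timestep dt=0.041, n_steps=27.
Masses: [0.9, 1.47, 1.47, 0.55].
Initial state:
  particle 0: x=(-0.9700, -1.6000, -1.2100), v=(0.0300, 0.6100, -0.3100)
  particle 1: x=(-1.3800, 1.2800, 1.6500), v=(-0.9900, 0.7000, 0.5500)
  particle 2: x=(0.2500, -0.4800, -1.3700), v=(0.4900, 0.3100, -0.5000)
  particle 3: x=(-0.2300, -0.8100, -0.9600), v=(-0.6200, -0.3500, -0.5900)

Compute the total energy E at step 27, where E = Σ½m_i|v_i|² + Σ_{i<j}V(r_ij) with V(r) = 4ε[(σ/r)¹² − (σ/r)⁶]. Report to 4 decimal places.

step 0: x0=(-0.9700, -1.6000, -1.2100) x1=(-1.3800, 1.2800, 1.6500) x2=(0.2500, -0.4800, -1.3700) x3=(-0.2300, -0.8100, -0.9600)
step 1: x0=(-0.9682, -1.5744, -1.2225) x1=(-1.4206, 1.3087, 1.6725) x2=(0.2798, -0.4606, -1.3988) x3=(-0.2823, -0.8431, -0.9623)
step 2: x0=(-0.9648, -1.5471, -1.2345) x1=(-1.4612, 1.3374, 1.6951) x2=(0.3095, -0.4413, -1.4276) x3=(-0.3371, -0.8790, -0.9655)
step 3: x0=(-0.9591, -1.5173, -1.2455) x1=(-1.5018, 1.3661, 1.7176) x2=(0.3376, -0.4231, -1.4552) x3=(-0.3911, -0.9157, -0.9735)
step 4: x0=(-0.9509, -1.4850, -1.2554) x1=(-1.5424, 1.3948, 1.7402) x2=(0.3644, -0.4058, -1.4820) x3=(-0.4458, -0.9544, -0.9855)
step 5: x0=(-0.9459, -1.4560, -1.2670) x1=(-1.5829, 1.4235, 1.7627) x2=(0.3903, -0.3890, -1.5083) x3=(-0.4931, -0.9860, -0.9959)
step 6: x0=(-0.9757, -1.4631, -1.2995) x1=(-1.6235, 1.4522, 1.7853) x2=(0.4158, -0.3727, -1.5343) x3=(-0.4820, -0.9576, -0.9729)
step 7: x0=(-1.0090, -1.4738, -1.3344) x1=(-1.6641, 1.4809, 1.8078) x2=(0.4407, -0.3566, -1.5601) x3=(-0.4640, -0.9225, -0.9468)
step 8: x0=(-1.0400, -1.4823, -1.3677) x1=(-1.7047, 1.5096, 1.8304) x2=(0.4653, -0.3407, -1.5856) x3=(-0.4486, -0.8905, -0.9240)
step 9: x0=(-1.0688, -1.4885, -1.3993) x1=(-1.7453, 1.5383, 1.8529) x2=(0.4896, -0.3251, -1.6108) x3=(-0.4360, -0.8615, -0.9045)
step 10: x0=(-1.0960, -1.4931, -1.4298) x1=(-1.7859, 1.5670, 1.8755) x2=(0.5135, -0.3097, -1.6359) x3=(-0.4252, -0.8347, -0.8876)
step 11: x0=(-1.1220, -1.4966, -1.4593) x1=(-1.8265, 1.5957, 1.8980) x2=(0.5372, -0.2944, -1.6607) x3=(-0.4156, -0.8093, -0.8727)
step 12: x0=(-1.1473, -1.4993, -1.4881) x1=(-1.8671, 1.6244, 1.9206) x2=(0.5606, -0.2792, -1.6854) x3=(-0.4067, -0.7849, -0.8593)
step 13: x0=(-1.1719, -1.5015, -1.5165) x1=(-1.9077, 1.6531, 1.9431) x2=(0.5839, -0.2641, -1.7099) x3=(-0.3983, -0.7611, -0.8472)
step 14: x0=(-1.1961, -1.5032, -1.5445) x1=(-1.9482, 1.6818, 1.9657) x2=(0.6070, -0.2491, -1.7342) x3=(-0.3903, -0.7378, -0.8360)
step 15: x0=(-1.2199, -1.5046, -1.5721) x1=(-1.9888, 1.7105, 1.9882) x2=(0.6300, -0.2342, -1.7585) x3=(-0.3823, -0.7149, -0.8256)
step 16: x0=(-1.2435, -1.5058, -1.5996) x1=(-2.0294, 1.7392, 2.0108) x2=(0.6528, -0.2193, -1.7827) x3=(-0.3745, -0.6922, -0.8159)
step 17: x0=(-1.2669, -1.5067, -1.6269) x1=(-2.0700, 1.7679, 2.0333) x2=(0.6756, -0.2045, -1.8067) x3=(-0.3668, -0.6696, -0.8067)
step 18: x0=(-1.2901, -1.5076, -1.6541) x1=(-2.1106, 1.7966, 2.0559) x2=(0.6982, -0.1897, -1.8307) x3=(-0.3590, -0.6472, -0.7979)
step 19: x0=(-1.3132, -1.5083, -1.6812) x1=(-2.1512, 1.8253, 2.0784) x2=(0.7208, -0.1750, -1.8546) x3=(-0.3513, -0.6249, -0.7895)
step 20: x0=(-1.3362, -1.5089, -1.7082) x1=(-2.1918, 1.8540, 2.1009) x2=(0.7433, -0.1602, -1.8784) x3=(-0.3435, -0.6026, -0.7814)
step 21: x0=(-1.3591, -1.5095, -1.7351) x1=(-2.2324, 1.8827, 2.1235) x2=(0.7657, -0.1456, -1.9022) x3=(-0.3357, -0.5804, -0.7736)
step 22: x0=(-1.3820, -1.5100, -1.7619) x1=(-2.2730, 1.9113, 2.1460) x2=(0.7881, -0.1309, -1.9259) x3=(-0.3279, -0.5583, -0.7660)
step 23: x0=(-1.4048, -1.5104, -1.7887) x1=(-2.3135, 1.9400, 2.1686) x2=(0.8105, -0.1162, -1.9496) x3=(-0.3200, -0.5361, -0.7586)
step 24: x0=(-1.4275, -1.5108, -1.8155) x1=(-2.3541, 1.9687, 2.1911) x2=(0.8328, -0.1016, -1.9732) x3=(-0.3121, -0.5140, -0.7514)
step 25: x0=(-1.4502, -1.5112, -1.8422) x1=(-2.3947, 1.9974, 2.2137) x2=(0.8550, -0.0870, -1.9968) x3=(-0.3041, -0.4919, -0.7443)
step 26: x0=(-1.4729, -1.5116, -1.8689) x1=(-2.4353, 2.0261, 2.2362) x2=(0.8773, -0.0724, -2.0204) x3=(-0.2962, -0.4698, -0.7374)
step 27: x0=(-1.4956, -1.5119, -1.8956) x1=(-2.4759, 2.0548, 2.2588) x2=(0.8995, -0.0578, -2.0440) x3=(-0.2881, -0.4477, -0.7306)
step 0 velocities: v0=(0.0300, 0.6100, -0.3100) v1=(-0.9900, 0.7000, 0.5500) v2=(0.4900, 0.3100, -0.5000) v3=(-0.6200, -0.3500, -0.5900)
step 0: KE=2.1799, PE=-0.0109, E=2.1690
step 27 velocities: v0=(-0.5525, -0.0079, -0.6507) v1=(-0.9899, 0.6999, 0.5499) v2=(0.5412, 0.3559, -0.5738) v3=(0.1960, 0.5387, 0.1652)
step 27: KE=2.2788, PE=-0.0161, E=2.2627

2.2627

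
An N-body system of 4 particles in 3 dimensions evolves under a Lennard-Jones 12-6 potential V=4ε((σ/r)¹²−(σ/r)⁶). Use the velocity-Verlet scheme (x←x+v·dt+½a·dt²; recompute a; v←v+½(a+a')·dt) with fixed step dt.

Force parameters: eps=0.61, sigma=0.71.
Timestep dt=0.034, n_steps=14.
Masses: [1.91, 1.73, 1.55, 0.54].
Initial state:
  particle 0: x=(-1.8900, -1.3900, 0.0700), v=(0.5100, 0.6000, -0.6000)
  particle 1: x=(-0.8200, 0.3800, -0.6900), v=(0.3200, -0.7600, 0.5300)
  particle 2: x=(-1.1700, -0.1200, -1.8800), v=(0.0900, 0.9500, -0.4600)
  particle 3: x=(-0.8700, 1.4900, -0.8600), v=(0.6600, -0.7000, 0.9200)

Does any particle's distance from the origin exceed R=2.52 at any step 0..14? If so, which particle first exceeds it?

step 0: x0=(-1.8900, -1.3900, 0.0700) x1=(-0.8200, 0.3800, -0.6900) x2=(-1.1700, -0.1200, -1.8800) x3=(-0.8700, 1.4900, -0.8600)
step 1: x0=(-1.8727, -1.3696, 0.0496) x1=(-0.8092, 0.3544, -0.6721) x2=(-1.1669, -0.0877, -1.8956) x3=(-0.8475, 1.4654, -0.8286)
step 2: x0=(-1.8553, -1.3492, 0.0292) x1=(-0.7984, 0.3292, -0.6544) x2=(-1.1638, -0.0553, -1.9110) x3=(-0.8250, 1.4393, -0.7970)
step 3: x0=(-1.8380, -1.3288, 0.0088) x1=(-0.7876, 0.3044, -0.6368) x2=(-1.1606, -0.0228, -1.9262) x3=(-0.8025, 1.4115, -0.7653)
step 4: x0=(-1.8206, -1.3084, -0.0116) x1=(-0.7769, 0.2801, -0.6195) x2=(-1.1574, 0.0097, -1.9413) x3=(-0.7799, 1.3821, -0.7334)
step 5: x0=(-1.8033, -1.2879, -0.0320) x1=(-0.7663, 0.2563, -0.6023) x2=(-1.1542, 0.0422, -1.9563) x3=(-0.7574, 1.3509, -0.7013)
step 6: x0=(-1.7859, -1.2675, -0.0525) x1=(-0.7557, 0.2330, -0.5852) x2=(-1.1509, 0.0748, -1.9711) x3=(-0.7348, 1.3180, -0.6691)
step 7: x0=(-1.7685, -1.2470, -0.0729) x1=(-0.7451, 0.2103, -0.5683) x2=(-1.1476, 0.1074, -1.9858) x3=(-0.7124, 1.2831, -0.6368)
step 8: x0=(-1.7511, -1.2266, -0.0933) x1=(-0.7345, 0.1882, -0.5515) x2=(-1.1442, 0.1400, -2.0005) x3=(-0.6900, 1.2462, -0.6045)
step 9: x0=(-1.7337, -1.2061, -0.1138) x1=(-0.7239, 0.1668, -0.5348) x2=(-1.1408, 0.1726, -2.0150) x3=(-0.6677, 1.2071, -0.5720)
step 10: x0=(-1.7163, -1.1856, -0.1342) x1=(-0.7133, 0.1461, -0.5181) x2=(-1.1375, 0.2052, -2.0295) x3=(-0.6455, 1.1656, -0.5395)
step 11: x0=(-1.6989, -1.1650, -0.1547) x1=(-0.7026, 0.1262, -0.5016) x2=(-1.1340, 0.2379, -2.0439) x3=(-0.6236, 1.1213, -0.5070)
step 12: x0=(-1.6815, -1.1445, -0.1751) x1=(-0.6920, 0.1072, -0.4850) x2=(-1.1306, 0.2705, -2.0582) x3=(-0.6019, 1.0741, -0.4746)
step 13: x0=(-1.6640, -1.1239, -0.1956) x1=(-0.6812, 0.0893, -0.4685) x2=(-1.1272, 0.3031, -2.0724) x3=(-0.5805, 1.0233, -0.4422)
step 14: x0=(-1.6465, -1.1033, -0.2161) x1=(-0.6704, 0.0725, -0.4520) x2=(-1.1237, 0.3358, -2.0866) x3=(-0.5596, 0.9687, -0.4100)

no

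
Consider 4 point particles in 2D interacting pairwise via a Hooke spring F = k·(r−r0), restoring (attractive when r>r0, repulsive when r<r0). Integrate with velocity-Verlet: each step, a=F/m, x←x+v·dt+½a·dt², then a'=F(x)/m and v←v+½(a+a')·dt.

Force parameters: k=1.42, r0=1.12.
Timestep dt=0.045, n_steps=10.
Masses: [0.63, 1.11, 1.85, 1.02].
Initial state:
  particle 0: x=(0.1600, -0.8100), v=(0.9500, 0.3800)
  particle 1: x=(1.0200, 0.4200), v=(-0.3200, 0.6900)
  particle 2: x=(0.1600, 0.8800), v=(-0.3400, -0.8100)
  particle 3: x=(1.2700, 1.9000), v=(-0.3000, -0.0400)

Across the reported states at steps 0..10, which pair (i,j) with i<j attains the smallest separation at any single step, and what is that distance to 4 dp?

pair (1,2), distance 0.8662

step 0: x0=(0.1600, -0.8100) x1=(1.0200, 0.4200) x2=(0.1600, 0.8800) x3=(1.2700, 1.9000)
step 1: x0=(0.2048, -0.7871) x1=(1.0056, 0.4510) x2=(0.1448, 0.8434) x3=(1.2550, 1.8949)
step 2: x0=(0.2533, -0.7530) x1=(0.9912, 0.4820) x2=(0.1299, 0.8065) x3=(1.2373, 1.8835)
step 3: x0=(0.3052, -0.7083) x1=(0.9770, 0.5129) x2=(0.1152, 0.7695) x3=(1.2168, 1.8659)
step 4: x0=(0.3598, -0.6540) x1=(0.9632, 0.5436) x2=(0.1007, 0.7325) x3=(1.1939, 1.8425)
step 5: x0=(0.4169, -0.5909) x1=(0.9497, 0.5742) x2=(0.0865, 0.6956) x3=(1.1686, 1.8136)
step 6: x0=(0.4759, -0.5202) x1=(0.9368, 0.6046) x2=(0.0723, 0.6590) x3=(1.1412, 1.7796)
step 7: x0=(0.5366, -0.4429) x1=(0.9245, 0.6350) x2=(0.0584, 0.6226) x3=(1.1120, 1.7412)
step 8: x0=(0.5985, -0.3603) x1=(0.9129, 0.6653) x2=(0.0445, 0.5867) x3=(1.0811, 1.6987)
step 9: x0=(0.6614, -0.2735) x1=(0.9019, 0.6956) x2=(0.0306, 0.5512) x3=(1.0489, 1.6530)
step 10: x0=(0.7252, -0.1838) x1=(0.8915, 0.7260) x2=(0.0167, 0.5162) x3=(1.0155, 1.6045)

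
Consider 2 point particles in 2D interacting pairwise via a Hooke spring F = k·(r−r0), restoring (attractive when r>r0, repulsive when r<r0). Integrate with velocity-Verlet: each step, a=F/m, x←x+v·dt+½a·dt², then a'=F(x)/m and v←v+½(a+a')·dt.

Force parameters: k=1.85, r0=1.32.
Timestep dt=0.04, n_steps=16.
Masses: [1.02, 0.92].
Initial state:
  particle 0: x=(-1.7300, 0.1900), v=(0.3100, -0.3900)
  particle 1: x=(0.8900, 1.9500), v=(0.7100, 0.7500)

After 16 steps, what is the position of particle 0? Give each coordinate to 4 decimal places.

(-0.9931, 0.3393)

step 0: x0=(-1.7300, 0.1900) x1=(0.8900, 1.9500)
step 1: x0=(-1.7154, 0.1759) x1=(0.9159, 1.9784)
step 2: x0=(-1.6963, 0.1648) x1=(0.9369, 2.0033)
step 3: x0=(-1.6727, 0.1569) x1=(0.9529, 2.0248)
step 4: x0=(-1.6446, 0.1522) x1=(0.9639, 2.0427)
step 5: x0=(-1.6121, 0.1508) x1=(0.9700, 2.0570)
step 6: x0=(-1.5751, 0.1525) x1=(0.9712, 2.0678)
step 7: x0=(-1.5338, 0.1576) x1=(0.9675, 2.0749)
step 8: x0=(-1.4883, 0.1659) x1=(0.9592, 2.0784)
step 9: x0=(-1.4387, 0.1773) x1=(0.9464, 2.0784)
step 10: x0=(-1.3852, 0.1919) x1=(0.9292, 2.0749)
step 11: x0=(-1.3279, 0.2096) x1=(0.9078, 2.0680)
step 12: x0=(-1.2671, 0.2302) x1=(0.8826, 2.0579)
step 13: x0=(-1.2030, 0.2536) x1=(0.8536, 2.0447)
step 14: x0=(-1.1358, 0.2797) x1=(0.8212, 2.0284)
step 15: x0=(-1.0657, 0.3083) x1=(0.7857, 2.0094)
step 16: x0=(-0.9931, 0.3393) x1=(0.7474, 1.9878)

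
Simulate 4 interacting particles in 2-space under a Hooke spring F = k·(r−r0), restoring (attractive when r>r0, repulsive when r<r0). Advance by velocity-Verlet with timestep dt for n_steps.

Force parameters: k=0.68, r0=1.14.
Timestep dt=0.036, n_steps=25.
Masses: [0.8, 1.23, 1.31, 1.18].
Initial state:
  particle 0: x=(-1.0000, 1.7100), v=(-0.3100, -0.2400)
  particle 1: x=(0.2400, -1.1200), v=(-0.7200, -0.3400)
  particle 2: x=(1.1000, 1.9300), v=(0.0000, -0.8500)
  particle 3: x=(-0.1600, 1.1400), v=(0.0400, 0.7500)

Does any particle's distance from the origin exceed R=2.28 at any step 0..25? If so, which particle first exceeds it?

step 0: x0=(-1.0000, 1.7100) x1=(0.2400, -1.1200) x2=(1.1000, 1.9300) x3=(-0.1600, 1.1400)
step 1: x0=(-1.0103, 1.7005) x1=(0.2139, -1.1305) x2=(1.0994, 1.8986) x3=(-0.1583, 1.1666)
step 2: x0=(-1.0187, 1.6892) x1=(0.1876, -1.1375) x2=(1.0976, 1.8658) x3=(-0.1562, 1.1924)
step 3: x0=(-1.0254, 1.6761) x1=(0.1610, -1.1410) x2=(1.0945, 1.8316) x3=(-0.1537, 1.2174)
step 4: x0=(-1.0303, 1.6612) x1=(0.1341, -1.1410) x2=(1.0903, 1.7959) x3=(-0.1508, 1.2414)
step 5: x0=(-1.0335, 1.6445) x1=(0.1071, -1.1375) x2=(1.0848, 1.7589) x3=(-0.1476, 1.2646)
step 6: x0=(-1.0350, 1.6260) x1=(0.0799, -1.1305) x2=(1.0782, 1.7206) x3=(-0.1439, 1.2868)
step 7: x0=(-1.0349, 1.6059) x1=(0.0525, -1.1202) x2=(1.0703, 1.6811) x3=(-0.1400, 1.3080)
step 8: x0=(-1.0332, 1.5839) x1=(0.0251, -1.1065) x2=(1.0614, 1.6403) x3=(-0.1357, 1.3283)
step 9: x0=(-1.0300, 1.5603) x1=(-0.0024, -1.0895) x2=(1.0513, 1.5984) x3=(-0.1312, 1.3475)
step 10: x0=(-1.0253, 1.5350) x1=(-0.0299, -1.0692) x2=(1.0400, 1.5553) x3=(-0.1264, 1.3658)
step 11: x0=(-1.0191, 1.5081) x1=(-0.0575, -1.0458) x2=(1.0277, 1.5112) x3=(-0.1213, 1.3831)
step 12: x0=(-1.0116, 1.4795) x1=(-0.0850, -1.0194) x2=(1.0144, 1.4661) x3=(-0.1161, 1.3993)
step 13: x0=(-1.0028, 1.4494) x1=(-0.1124, -0.9899) x2=(1.0000, 1.4200) x3=(-0.1107, 1.4146)
step 14: x0=(-0.9928, 1.4178) x1=(-0.1397, -0.9576) x2=(0.9847, 1.3730) x3=(-0.1051, 1.4290)
step 15: x0=(-0.9816, 1.3848) x1=(-0.1669, -0.9225) x2=(0.9684, 1.3251) x3=(-0.0993, 1.4424)
step 16: x0=(-0.9693, 1.3503) x1=(-0.1940, -0.8848) x2=(0.9511, 1.2764) x3=(-0.0935, 1.4550)
step 17: x0=(-0.9560, 1.3145) x1=(-0.2209, -0.8446) x2=(0.9330, 1.2269) x3=(-0.0876, 1.4666)
step 18: x0=(-0.9417, 1.2774) x1=(-0.2475, -0.8020) x2=(0.9141, 1.1767) x3=(-0.0815, 1.4775)
step 19: x0=(-0.9266, 1.2391) x1=(-0.2739, -0.7571) x2=(0.8943, 1.1259) x3=(-0.0755, 1.4875)
step 20: x0=(-0.9106, 1.1997) x1=(-0.3001, -0.7102) x2=(0.8738, 1.0745) x3=(-0.0694, 1.4968)
step 21: x0=(-0.8939, 1.1592) x1=(-0.3259, -0.6612) x2=(0.8525, 1.0225) x3=(-0.0633, 1.5054)
step 22: x0=(-0.8766, 1.1177) x1=(-0.3515, -0.6105) x2=(0.8305, 0.9699) x3=(-0.0571, 1.5134)
step 23: x0=(-0.8586, 1.0754) x1=(-0.3767, -0.5581) x2=(0.8078, 0.9170) x3=(-0.0510, 1.5207)
step 24: x0=(-0.8400, 1.0324) x1=(-0.4016, -0.5043) x2=(0.7846, 0.8636) x3=(-0.0449, 1.5274)
step 25: x0=(-0.8210, 0.9886) x1=(-0.4262, -0.4491) x2=(0.7607, 0.8099) x3=(-0.0389, 1.5335)

no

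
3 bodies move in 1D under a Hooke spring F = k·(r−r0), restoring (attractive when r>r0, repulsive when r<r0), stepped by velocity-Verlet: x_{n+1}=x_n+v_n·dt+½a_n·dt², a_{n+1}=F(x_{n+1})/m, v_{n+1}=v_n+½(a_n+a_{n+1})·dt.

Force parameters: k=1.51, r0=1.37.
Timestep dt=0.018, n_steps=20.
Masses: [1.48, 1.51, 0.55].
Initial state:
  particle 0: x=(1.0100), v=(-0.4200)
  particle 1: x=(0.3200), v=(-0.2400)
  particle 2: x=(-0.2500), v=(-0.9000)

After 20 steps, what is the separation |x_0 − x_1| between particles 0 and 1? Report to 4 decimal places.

0.6722

step 0: x0=(1.0100) x1=(0.3200) x2=(-0.2500)
step 1: x0=(1.0026) x1=(0.3157) x2=(-0.2666)
step 2: x0=(0.9954) x1=(0.3114) x2=(-0.2840)
step 3: x0=(0.9885) x1=(0.3072) x2=(-0.3022)
step 4: x0=(0.9818) x1=(0.3030) x2=(-0.3211)
step 5: x0=(0.9754) x1=(0.2988) x2=(-0.3407)
step 6: x0=(0.9693) x1=(0.2946) x2=(-0.3610)
step 7: x0=(0.9633) x1=(0.2904) x2=(-0.3820)
step 8: x0=(0.9577) x1=(0.2862) x2=(-0.4037)
step 9: x0=(0.9522) x1=(0.2821) x2=(-0.4260)
step 10: x0=(0.9470) x1=(0.2779) x2=(-0.4488)
step 11: x0=(0.9420) x1=(0.2736) x2=(-0.4722)
step 12: x0=(0.9372) x1=(0.2694) x2=(-0.4961)
step 13: x0=(0.9327) x1=(0.2651) x2=(-0.5205)
step 14: x0=(0.9283) x1=(0.2608) x2=(-0.5453)
step 15: x0=(0.9241) x1=(0.2565) x2=(-0.5705)
step 16: x0=(0.9202) x1=(0.2521) x2=(-0.5962)
step 17: x0=(0.9164) x1=(0.2476) x2=(-0.6221)
step 18: x0=(0.9128) x1=(0.2431) x2=(-0.6484)
step 19: x0=(0.9093) x1=(0.2385) x2=(-0.6749)
step 20: x0=(0.9060) x1=(0.2338) x2=(-0.7016)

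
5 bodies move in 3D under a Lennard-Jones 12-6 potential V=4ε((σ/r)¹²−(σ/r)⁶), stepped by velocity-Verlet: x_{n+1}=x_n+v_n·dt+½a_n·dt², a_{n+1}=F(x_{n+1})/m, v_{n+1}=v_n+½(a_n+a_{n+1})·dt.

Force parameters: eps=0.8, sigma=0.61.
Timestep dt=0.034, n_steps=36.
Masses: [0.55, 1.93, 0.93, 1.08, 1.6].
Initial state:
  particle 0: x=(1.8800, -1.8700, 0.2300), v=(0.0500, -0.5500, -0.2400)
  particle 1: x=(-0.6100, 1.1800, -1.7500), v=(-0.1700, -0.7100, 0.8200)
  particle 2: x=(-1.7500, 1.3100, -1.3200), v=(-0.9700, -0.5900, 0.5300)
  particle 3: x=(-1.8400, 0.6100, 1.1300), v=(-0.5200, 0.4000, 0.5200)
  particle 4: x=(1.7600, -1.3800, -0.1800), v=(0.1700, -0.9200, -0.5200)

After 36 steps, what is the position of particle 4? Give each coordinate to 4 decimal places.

step 0: x0=(1.8800, -1.8700, 0.2300) x1=(-0.6100, 1.1800, -1.7500) x2=(-1.7500, 1.3100, -1.3200) x3=(-1.8400, 0.6100, 1.1300) x4=(1.7600, -1.3800, -0.1800)
step 1: x0=(1.8831, -1.8945, 0.2267) x1=(-0.6158, 1.1559, -1.7221) x2=(-1.7828, 1.2899, -1.3020) x3=(-1.8577, 0.6236, 1.1477) x4=(1.7653, -1.4093, -0.1994)
step 2: x0=(1.8883, -1.9275, 0.2308) x1=(-0.6218, 1.1317, -1.6941) x2=(-1.8155, 1.2698, -1.2841) x3=(-1.8754, 0.6372, 1.1654) x4=(1.7699, -1.4357, -0.2213)
step 3: x0=(1.8938, -1.9617, 0.2361) x1=(-0.6279, 1.1076, -1.6662) x2=(-1.8479, 1.2497, -1.2663) x3=(-1.8930, 0.6508, 1.1830) x4=(1.7744, -1.4616, -0.2436)
step 4: x0=(1.8987, -1.9934, 0.2390) x1=(-0.6340, 1.0835, -1.6382) x2=(-1.8801, 1.2295, -1.2486) x3=(-1.9107, 0.6644, 1.2007) x4=(1.7790, -1.4884, -0.2650)
step 5: x0=(1.9026, -2.0211, 0.2379) x1=(-0.6403, 1.0595, -1.6101) x2=(-1.9121, 1.2094, -1.2309) x3=(-1.9284, 0.6780, 1.2184) x4=(1.7841, -1.5166, -0.2851)
step 6: x0=(1.9055, -2.0446, 0.2323) x1=(-0.6466, 1.0354, -1.5821) x2=(-1.9440, 1.1892, -1.2132) x3=(-1.9461, 0.6916, 1.2360) x4=(1.7894, -1.5462, -0.3037)
step 7: x0=(1.9074, -2.0637, 0.2222) x1=(-0.6529, 1.0113, -1.5540) x2=(-1.9757, 1.1690, -1.1956) x3=(-1.9638, 0.7052, 1.2537) x4=(1.7951, -1.5774, -0.3207)
step 8: x0=(1.9084, -2.0787, 0.2073) x1=(-0.6594, 0.9872, -1.5259) x2=(-2.0074, 1.1488, -1.1780) x3=(-1.9814, 0.7188, 1.2714) x4=(1.8011, -1.6099, -0.3361)
step 9: x0=(1.9085, -2.0900, 0.1882) x1=(-0.6658, 0.9632, -1.4978) x2=(-2.0389, 1.1285, -1.1604) x3=(-1.9991, 0.7324, 1.2890) x4=(1.8075, -1.6438, -0.3500)
step 10: x0=(1.9081, -2.0987, 0.1660) x1=(-0.6724, 0.9391, -1.4697) x2=(-2.0703, 1.1083, -1.1429) x3=(-2.0168, 0.7460, 1.3067) x4=(1.8140, -1.6785, -0.3628)
step 11: x0=(1.9077, -2.1078, 0.1444) x1=(-0.6790, 0.9151, -1.4415) x2=(-2.1016, 1.0880, -1.1254) x3=(-2.0345, 0.7596, 1.3244) x4=(1.8205, -1.7130, -0.3759)
step 12: x0=(1.9087, -2.1230, 0.1306) x1=(-0.6856, 0.8910, -1.4134) x2=(-2.1329, 1.0677, -1.1078) x3=(-2.0521, 0.7732, 1.3420) x4=(1.8265, -1.7455, -0.3917)
step 13: x0=(1.9116, -2.1473, 0.1296) x1=(-0.6922, 0.8670, -1.3852) x2=(-2.1641, 1.0475, -1.0903) x3=(-2.0698, 0.7868, 1.3597) x4=(1.8319, -1.7749, -0.4118)
step 14: x0=(1.9156, -2.1764, 0.1354) x1=(-0.6989, 0.8430, -1.3571) x2=(-2.1952, 1.0272, -1.0729) x3=(-2.0875, 0.8004, 1.3773) x4=(1.8369, -1.8026, -0.4343)
step 15: x0=(1.9195, -2.2053, 0.1410) x1=(-0.7056, 0.8189, -1.3289) x2=(-2.2262, 1.0069, -1.0554) x3=(-2.1052, 0.8140, 1.3950) x4=(1.8419, -1.8304, -0.4567)
step 16: x0=(1.9230, -2.2318, 0.1429) x1=(-0.7123, 0.7949, -1.3008) x2=(-2.2572, 0.9866, -1.0379) x3=(-2.1229, 0.8276, 1.4126) x4=(1.8470, -1.8589, -0.4778)
step 17: x0=(1.9258, -2.2553, 0.1397) x1=(-0.7191, 0.7709, -1.2726) x2=(-2.2882, 0.9663, -1.0204) x3=(-2.1405, 0.8413, 1.4303) x4=(1.8524, -1.8886, -0.4972)
step 18: x0=(1.9280, -2.2757, 0.1310) x1=(-0.7259, 0.7469, -1.2444) x2=(-2.3191, 0.9460, -1.0030) x3=(-2.1582, 0.8549, 1.4479) x4=(1.8580, -1.9193, -0.5147)
step 19: x0=(1.9296, -2.2930, 0.1168) x1=(-0.7327, 0.7228, -1.2163) x2=(-2.3499, 0.9257, -0.9855) x3=(-2.1759, 0.8685, 1.4656) x4=(1.8639, -1.9510, -0.5303)
step 20: x0=(1.9307, -2.3074, 0.0971) x1=(-0.7395, 0.6988, -1.1881) x2=(-2.3808, 0.9053, -0.9681) x3=(-2.1936, 0.8821, 1.4832) x4=(1.8699, -1.9838, -0.5440)
step 21: x0=(1.9312, -2.3194, 0.0725) x1=(-0.7463, 0.6748, -1.1599) x2=(-2.4115, 0.8850, -0.9506) x3=(-2.2112, 0.8957, 1.5008) x4=(1.8760, -2.0174, -0.5561)
step 22: x0=(1.9316, -2.3300, 0.0452) x1=(-0.7532, 0.6508, -1.1317) x2=(-2.4423, 0.8647, -0.9332) x3=(-2.2289, 0.9093, 1.5185) x4=(1.8823, -2.0514, -0.5672)
step 23: x0=(1.9321, -2.3419, 0.0207) x1=(-0.7601, 0.6268, -1.1035) x2=(-2.4730, 0.8443, -0.9157) x3=(-2.2466, 0.9229, 1.5361) x4=(1.8884, -2.0850, -0.5792)
step 24: x0=(1.9336, -2.3589, 0.0079) x1=(-0.7669, 0.6028, -1.0753) x2=(-2.5038, 0.8240, -0.8983) x3=(-2.2643, 0.9365, 1.5537) x4=(1.8943, -2.1169, -0.5953)
step 25: x0=(1.9359, -2.3813, 0.0089) x1=(-0.7738, 0.5788, -1.0472) x2=(-2.5344, 0.8037, -0.8808) x3=(-2.2819, 0.9501, 1.5713) x4=(1.8999, -2.1469, -0.6161)
step 26: x0=(1.9385, -2.4056, 0.0148) x1=(-0.7807, 0.5547, -1.0190) x2=(-2.5651, 0.7833, -0.8634) x3=(-2.2996, 0.9637, 1.5890) x4=(1.9053, -2.1763, -0.6387)
step 27: x0=(1.9410, -2.4293, 0.0189) x1=(-0.7876, 0.5307, -0.9908) x2=(-2.5957, 0.7630, -0.8459) x3=(-2.3173, 0.9773, 1.6066) x4=(1.9108, -2.2058, -0.6606)
step 28: x0=(1.9433, -2.4514, 0.0183) x1=(-0.7945, 0.5067, -0.9626) x2=(-2.6264, 0.7426, -0.8285) x3=(-2.3350, 0.9909, 1.6242) x4=(1.9164, -2.2359, -0.6808)
step 29: x0=(1.9454, -2.4717, 0.0117) x1=(-0.8014, 0.4827, -0.9344) x2=(-2.6570, 0.7223, -0.8111) x3=(-2.3527, 1.0045, 1.6418) x4=(1.9221, -2.2667, -0.6991)
step 30: x0=(1.9472, -2.4902, -0.0009) x1=(-0.8084, 0.4587, -0.9062) x2=(-2.6876, 0.7019, -0.7936) x3=(-2.3703, 1.0181, 1.6594) x4=(1.9278, -2.2980, -0.7152)
step 31: x0=(1.9489, -2.5071, -0.0197) x1=(-0.8153, 0.4347, -0.8780) x2=(-2.7182, 0.6816, -0.7762) x3=(-2.3880, 1.0317, 1.6771) x4=(1.9336, -2.3299, -0.7292)
step 32: x0=(1.9505, -2.5225, -0.0443) x1=(-0.8223, 0.4107, -0.8498) x2=(-2.7487, 0.6612, -0.7587) x3=(-2.4057, 1.0453, 1.6947) x4=(1.9394, -2.3623, -0.7412)
step 33: x0=(1.9520, -2.5368, -0.0739) x1=(-0.8292, 0.3867, -0.8216) x2=(-2.7793, 0.6409, -0.7412) x3=(-2.4234, 1.0589, 1.7123) x4=(1.9452, -2.3951, -0.7516)
step 34: x0=(1.9535, -2.5507, -0.1051) x1=(-0.8362, 0.3627, -0.7934) x2=(-2.8098, 0.6205, -0.7238) x3=(-2.4410, 1.0725, 1.7299) x4=(1.9511, -2.4280, -0.7613)
step 35: x0=(1.9550, -2.5657, -0.1307) x1=(-0.8431, 0.3387, -0.7653) x2=(-2.8404, 0.6002, -0.7063) x3=(-2.4587, 1.0861, 1.7475) x4=(1.9569, -2.4606, -0.7730)
step 36: x0=(1.9565, -2.5831, -0.1415) x1=(-0.8501, 0.3147, -0.7371) x2=(-2.8709, 0.5798, -0.6889) x3=(-2.4764, 1.0997, 1.7651) x4=(1.9628, -2.4923, -0.7898)

(1.9628, -2.4923, -0.7898)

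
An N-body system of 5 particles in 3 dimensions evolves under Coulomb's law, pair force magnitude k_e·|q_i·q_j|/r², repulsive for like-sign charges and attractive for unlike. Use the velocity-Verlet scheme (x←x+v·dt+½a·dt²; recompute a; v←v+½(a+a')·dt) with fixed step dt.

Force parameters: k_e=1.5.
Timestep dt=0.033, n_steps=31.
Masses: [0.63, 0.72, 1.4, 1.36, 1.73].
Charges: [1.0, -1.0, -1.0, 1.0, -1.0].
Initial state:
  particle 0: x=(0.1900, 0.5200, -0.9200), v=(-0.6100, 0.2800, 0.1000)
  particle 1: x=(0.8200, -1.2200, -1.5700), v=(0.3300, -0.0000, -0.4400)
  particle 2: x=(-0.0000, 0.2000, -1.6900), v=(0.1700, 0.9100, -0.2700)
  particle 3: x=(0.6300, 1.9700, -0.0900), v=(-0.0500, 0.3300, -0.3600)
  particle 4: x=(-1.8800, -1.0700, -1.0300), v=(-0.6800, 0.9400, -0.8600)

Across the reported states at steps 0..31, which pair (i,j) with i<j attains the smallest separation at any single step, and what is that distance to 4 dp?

pair (0,2), distance 0.3514

step 0: x0=(0.1900, 0.5200, -0.9200) x1=(0.8200, -1.2200, -1.5700) x2=(-0.0000, 0.2000, -1.6900) x3=(0.6300, 1.9700, -0.0900) x4=(-1.8800, -1.0700, -1.0300)
step 1: x0=(0.1693, 0.5278, -0.9186) x1=(0.8311, -1.2200, -1.5844) x2=(0.0058, 0.2306, -1.6982) x3=(0.6284, 1.9809, -0.1019) x4=(-1.9025, -1.0390, -1.0583)
step 2: x0=(0.1476, 0.5328, -0.9212) x1=(0.8428, -1.2201, -1.5985) x2=(0.0119, 0.2625, -1.7048) x3=(0.6267, 1.9919, -0.1138) x4=(-1.9251, -1.0079, -1.0866)
step 3: x0=(0.1250, 0.5351, -0.9278) x1=(0.8549, -1.2202, -1.6123) x2=(0.0183, 0.2954, -1.7099) x3=(0.6251, 2.0029, -0.1256) x4=(-1.9478, -0.9767, -1.1147)
step 4: x0=(0.1016, 0.5348, -0.9387) x1=(0.8674, -1.2204, -1.6259) x2=(0.0249, 0.3294, -1.7133) x3=(0.6235, 2.0140, -0.1375) x4=(-1.9706, -0.9455, -1.1428)
step 5: x0=(0.0775, 0.5320, -0.9541) x1=(0.8803, -1.2206, -1.6393) x2=(0.0318, 0.3645, -1.7148) x3=(0.6220, 2.0251, -0.1494) x4=(-1.9935, -0.9143, -1.1708)
step 6: x0=(0.0528, 0.5268, -0.9742) x1=(0.8935, -1.2208, -1.6524) x2=(0.0388, 0.4005, -1.7144) x3=(0.6204, 2.0362, -0.1614) x4=(-2.0164, -0.8830, -1.1987)
step 7: x0=(0.0276, 0.5195, -0.9994) x1=(0.9071, -1.2210, -1.6652) x2=(0.0459, 0.4375, -1.7119) x3=(0.6189, 2.0473, -0.1734) x4=(-2.0395, -0.8517, -1.2266)
step 8: x0=(0.0023, 0.5102, -1.0303) x1=(0.9210, -1.2212, -1.6779) x2=(0.0529, 0.4752, -1.7070) x3=(0.6174, 2.0585, -0.1854) x4=(-2.0626, -0.8203, -1.2543)
step 9: x0=(-0.0230, 0.4992, -1.0673) x1=(0.9352, -1.2214, -1.6903) x2=(0.0599, 0.5137, -1.6996) x3=(0.6159, 2.0696, -0.1975) x4=(-2.0857, -0.7888, -1.2820)
step 10: x0=(-0.0478, 0.4871, -1.1111) x1=(0.9496, -1.2216, -1.7025) x2=(0.0666, 0.5526, -1.6891) x3=(0.6144, 2.0807, -0.2096) x4=(-2.1089, -0.7572, -1.3096)
step 11: x0=(-0.0714, 0.4745, -1.1627) x1=(0.9643, -1.2217, -1.7146) x2=(0.0727, 0.5916, -1.6752) x3=(0.6129, 2.0918, -0.2219) x4=(-2.1322, -0.7256, -1.3372)
step 12: x0=(-0.0931, 0.4625, -1.2230) x1=(0.9791, -1.2218, -1.7264) x2=(0.0778, 0.6303, -1.6575) x3=(0.6115, 2.1028, -0.2342) x4=(-2.1555, -0.6940, -1.3647)
step 13: x0=(-0.1114, 0.4528, -1.2930) x1=(0.9941, -1.2218, -1.7381) x2=(0.0814, 0.6680, -1.6355) x3=(0.6100, 2.1137, -0.2466) x4=(-2.1788, -0.6623, -1.3922)
step 14: x0=(-0.1245, 0.4482, -1.3733) x1=(1.0092, -1.2217, -1.7497) x2=(0.0826, 0.7033, -1.6089) x3=(0.6085, 2.1245, -0.2591) x4=(-2.2021, -0.6305, -1.4196)
step 15: x0=(-0.1297, 0.4524, -1.4632) x1=(1.0244, -1.2215, -1.7612) x2=(0.0803, 0.7347, -1.5779) x3=(0.6070, 2.1352, -0.2718) x4=(-2.2254, -0.5986, -1.4470)
step 16: x0=(-0.1244, 0.4699, -1.5594) x1=(1.0397, -1.2211, -1.7725) x2=(0.0732, 0.7601, -1.5441) x3=(0.6054, 2.1457, -0.2845) x4=(-2.2488, -0.5667, -1.4743)
step 17: x0=(-0.1076, 0.5036, -1.6551) x1=(1.0551, -1.2207, -1.7838) x2=(0.0610, 0.7782, -1.5105) x3=(0.6038, 2.1561, -0.2974) x4=(-2.2721, -0.5347, -1.5016)
step 18: x0=(-0.0811, 0.5525, -1.7425) x1=(1.0705, -1.2201, -1.7951) x2=(0.0444, 0.7895, -1.4805) x3=(0.6021, 2.1662, -0.3104) x4=(-2.2955, -0.5026, -1.5289)
step 19: x0=(-0.0486, 0.6119, -1.8174) x1=(1.0860, -1.2193, -1.8064) x2=(0.0251, 0.7961, -1.4560) x3=(0.6004, 2.1762, -0.3235) x4=(-2.3188, -0.4705, -1.5563)
step 20: x0=(-0.0136, 0.6772, -1.8791) x1=(1.1017, -1.2184, -1.8177) x2=(0.0048, 0.8001, -1.4373) x3=(0.5986, 2.1860, -0.3367) x4=(-2.3422, -0.4384, -1.5836)
step 21: x0=(0.0217, 0.7448, -1.9293) x1=(1.1174, -1.2174, -1.8290) x2=(-0.0156, 0.8032, -1.4237) x3=(0.5967, 2.1955, -0.3501) x4=(-2.3656, -0.4062, -1.6109)
step 22: x0=(0.0560, 0.8126, -1.9700) x1=(1.1333, -1.2162, -1.8404) x2=(-0.0355, 0.8063, -1.4143) x3=(0.5947, 2.2048, -0.3635) x4=(-2.3891, -0.3739, -1.6382)
step 23: x0=(0.0888, 0.8794, -2.0029) x1=(1.1493, -1.2148, -1.8518) x2=(-0.0546, 0.8099, -1.4083) x3=(0.5927, 2.2139, -0.3769) x4=(-2.4126, -0.3416, -1.6655)
step 24: x0=(0.1198, 0.9446, -2.0296) x1=(1.1655, -1.2134, -1.8633) x2=(-0.0729, 0.8143, -1.4050) x3=(0.5905, 2.2228, -0.3904) x4=(-2.4361, -0.3093, -1.6928)
step 25: x0=(0.1489, 1.0076, -2.0511) x1=(1.1818, -1.2118, -1.8748) x2=(-0.0902, 0.8198, -1.4040) x3=(0.5882, 2.2314, -0.4040) x4=(-2.4597, -0.2769, -1.7201)
step 26: x0=(0.1760, 1.0685, -2.0685) x1=(1.1983, -1.2100, -1.8863) x2=(-0.1066, 0.8264, -1.4047) x3=(0.5858, 2.2399, -0.4176) x4=(-2.4833, -0.2445, -1.7475)
step 27: x0=(0.2013, 1.1272, -2.0824) x1=(1.2150, -1.2082, -1.8979) x2=(-0.1221, 0.8341, -1.4070) x3=(0.5833, 2.2481, -0.4312) x4=(-2.5070, -0.2121, -1.7748)
step 28: x0=(0.2248, 1.1835, -2.0933) x1=(1.2319, -1.2062, -1.9096) x2=(-0.1366, 0.8429, -1.4106) x3=(0.5807, 2.2560, -0.4448) x4=(-2.5307, -0.1796, -1.8022)
step 29: x0=(0.2465, 1.2375, -2.1018) x1=(1.2489, -1.2041, -1.9212) x2=(-0.1503, 0.8528, -1.4153) x3=(0.5780, 2.2638, -0.4584) x4=(-2.5545, -0.1470, -1.8295)
step 30: x0=(0.2665, 1.2893, -2.1082) x1=(1.2661, -1.2019, -1.9329) x2=(-0.1631, 0.8639, -1.4208) x3=(0.5751, 2.2714, -0.4719) x4=(-2.5783, -0.1144, -1.8569)
step 31: x0=(0.2849, 1.3388, -2.1129) x1=(1.2836, -1.1996, -1.9447) x2=(-0.1751, 0.8761, -1.4272) x3=(0.5722, 2.2787, -0.4855) x4=(-2.6022, -0.0818, -1.8843)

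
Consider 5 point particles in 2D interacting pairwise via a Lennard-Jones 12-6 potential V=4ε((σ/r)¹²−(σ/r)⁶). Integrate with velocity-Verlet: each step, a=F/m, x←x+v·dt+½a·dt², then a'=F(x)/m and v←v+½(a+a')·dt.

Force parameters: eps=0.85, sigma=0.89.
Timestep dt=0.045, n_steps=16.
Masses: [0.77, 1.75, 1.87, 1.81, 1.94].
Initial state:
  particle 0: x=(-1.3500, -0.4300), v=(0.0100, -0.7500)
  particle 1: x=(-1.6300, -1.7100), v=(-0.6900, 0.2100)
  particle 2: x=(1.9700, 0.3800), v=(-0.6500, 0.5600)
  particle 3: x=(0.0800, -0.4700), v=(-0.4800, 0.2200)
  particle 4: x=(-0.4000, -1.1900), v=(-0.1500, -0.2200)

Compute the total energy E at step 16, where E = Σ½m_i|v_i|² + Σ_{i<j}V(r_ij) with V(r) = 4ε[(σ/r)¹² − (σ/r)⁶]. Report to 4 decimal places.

1.0441

step 0: x0=(-1.3500, -0.4300) x1=(-1.6300, -1.7100) x2=(1.9700, 0.3800) x3=(0.0800, -0.4700) x4=(-0.4000, -1.1900)
step 1: x0=(-1.3471, -0.4668) x1=(-1.6603, -1.6996) x2=(1.9407, 0.4052) x3=(0.0698, -0.4423) x4=(-0.4191, -1.2161)
step 2: x0=(-1.3391, -0.5105) x1=(-1.6889, -1.6871) x2=(1.9114, 0.4303) x3=(0.0666, -0.4024) x4=(-0.4480, -1.2529)
step 3: x0=(-1.3261, -0.5618) x1=(-1.7156, -1.6721) x2=(1.8819, 0.4554) x3=(0.0627, -0.3622) x4=(-0.4800, -1.2889)
step 4: x0=(-1.3081, -0.6219) x1=(-1.7400, -1.6545) x2=(1.8524, 0.4805) x3=(0.0567, -0.3242) x4=(-0.5140, -1.3218)
step 5: x0=(-1.2862, -0.6904) x1=(-1.7618, -1.6340) x2=(1.8228, 0.5056) x3=(0.0486, -0.2885) x4=(-0.5499, -1.3518)
step 6: x0=(-1.2658, -0.7618) x1=(-1.7807, -1.6110) x2=(1.7931, 0.5305) x3=(0.0387, -0.2548) x4=(-0.5860, -1.3809)
step 7: x0=(-1.2657, -0.8107) x1=(-1.7977, -1.5880) x2=(1.7633, 0.5555) x3=(0.0273, -0.2227) x4=(-0.6142, -1.4175)
step 8: x0=(-1.2979, -0.8038) x1=(-1.8168, -1.5709) x2=(1.7333, 0.5804) x3=(0.0147, -0.1920) x4=(-0.6265, -1.4696)
step 9: x0=(-1.3247, -0.7635) x1=(-1.8402, -1.5631) x2=(1.7033, 0.6052) x3=(0.0011, -0.1622) x4=(-0.6360, -1.5256)
step 10: x0=(-1.3406, -0.7142) x1=(-1.8644, -1.5600) x2=(1.6731, 0.6300) x3=(-0.0134, -0.1333) x4=(-0.6482, -1.5800)
step 11: x0=(-1.3508, -0.6683) x1=(-1.8867, -1.5572) x2=(1.6427, 0.6547) x3=(-0.0286, -0.1050) x4=(-0.6636, -1.6322)
step 12: x0=(-1.3585, -0.6295) x1=(-1.9061, -1.5529) x2=(1.6123, 0.6793) x3=(-0.0445, -0.0773) x4=(-0.6818, -1.6824)
step 13: x0=(-1.3649, -0.5983) x1=(-1.9222, -1.5466) x2=(1.5817, 0.7039) x3=(-0.0611, -0.0500) x4=(-0.7026, -1.7307)
step 14: x0=(-1.3709, -0.5742) x1=(-1.9350, -1.5384) x2=(1.5509, 0.7284) x3=(-0.0785, -0.0233) x4=(-0.7257, -1.7776)
step 15: x0=(-1.3768, -0.5567) x1=(-1.9445, -1.5282) x2=(1.5199, 0.7528) x3=(-0.0966, 0.0031) x4=(-0.7510, -1.8231)
step 16: x0=(-1.3826, -0.5454) x1=(-1.9508, -1.5162) x2=(1.4888, 0.7771) x3=(-0.1155, 0.0290) x4=(-0.7783, -1.8673)
step 0 velocities: v0=(0.0100, -0.7500) v1=(-0.6900, 0.2100) v2=(-0.6500, 0.5600) v3=(-0.4800, 0.2200) v4=(-0.1500, -0.2200)
step 0: KE=1.6811, PE=-0.5053, E=1.1758
step 16 velocities: v0=(-0.1328, 0.1884) v1=(-0.1038, 0.2854) v2=(-0.6935, 0.5398) v3=(-0.4275, 0.5718) v4=(-0.6292, -0.9693)
step 16: KE=2.5799, PE=-1.5358, E=1.0441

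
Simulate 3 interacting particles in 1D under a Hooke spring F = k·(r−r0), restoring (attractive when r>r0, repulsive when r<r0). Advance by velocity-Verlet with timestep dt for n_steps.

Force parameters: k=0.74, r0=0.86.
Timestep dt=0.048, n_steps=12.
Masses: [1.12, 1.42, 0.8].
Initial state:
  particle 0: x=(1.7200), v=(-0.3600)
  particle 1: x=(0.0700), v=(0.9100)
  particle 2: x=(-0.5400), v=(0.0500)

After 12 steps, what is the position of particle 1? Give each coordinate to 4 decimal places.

(0.6465)

step 0: x0=(1.7200) x1=(0.0700) x2=(-0.5400)
step 1: x0=(1.7011) x1=(0.1143) x2=(-0.5364)
step 2: x0=(1.6789) x1=(0.1597) x2=(-0.5303)
step 3: x0=(1.6537) x1=(0.2062) x2=(-0.5216)
step 4: x0=(1.6256) x1=(0.2534) x2=(-0.5105)
step 5: x0=(1.5948) x1=(0.3015) x2=(-0.4968)
step 6: x0=(1.5614) x1=(0.3501) x2=(-0.4807)
step 7: x0=(1.5257) x1=(0.3991) x2=(-0.4620)
step 8: x0=(1.4879) x1=(0.4485) x2=(-0.4410)
step 9: x0=(1.4482) x1=(0.4981) x2=(-0.4177)
step 10: x0=(1.4068) x1=(0.5477) x2=(-0.3920)
step 11: x0=(1.3640) x1=(0.5972) x2=(-0.3642)
step 12: x0=(1.3200) x1=(0.6465) x2=(-0.3344)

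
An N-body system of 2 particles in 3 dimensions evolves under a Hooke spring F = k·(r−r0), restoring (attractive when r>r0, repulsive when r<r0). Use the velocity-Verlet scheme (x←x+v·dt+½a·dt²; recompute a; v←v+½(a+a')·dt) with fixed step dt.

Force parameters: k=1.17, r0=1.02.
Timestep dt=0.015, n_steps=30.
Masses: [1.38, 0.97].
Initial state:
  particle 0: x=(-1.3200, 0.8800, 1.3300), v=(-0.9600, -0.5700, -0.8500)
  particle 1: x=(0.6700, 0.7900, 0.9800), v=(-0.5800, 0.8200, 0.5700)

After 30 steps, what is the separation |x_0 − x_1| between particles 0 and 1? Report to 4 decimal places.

step 0: x0=(-1.3200, 0.8800, 1.3300) x1=(0.6700, 0.7900, 0.9800)
step 1: x0=(-1.3343, 0.8714, 1.3172) x1=(0.6612, 0.8023, 0.9886)
step 2: x0=(-1.3484, 0.8629, 1.3044) x1=(0.6521, 0.8146, 0.9972)
step 3: x0=(-1.3624, 0.8543, 1.2916) x1=(0.6427, 0.8269, 1.0059)
step 4: x0=(-1.3761, 0.8458, 1.2788) x1=(0.6330, 0.8393, 1.0145)
step 5: x0=(-1.3896, 0.8372, 1.2659) x1=(0.6231, 0.8516, 1.0233)
step 6: x0=(-1.4030, 0.8286, 1.2530) x1=(0.6130, 0.8639, 1.0320)
step 7: x0=(-1.4162, 0.8201, 1.2401) x1=(0.6025, 0.8762, 1.0408)
step 8: x0=(-1.4291, 0.8115, 1.2271) x1=(0.5918, 0.8886, 1.0497)
step 9: x0=(-1.4419, 0.8029, 1.2142) x1=(0.5808, 0.9009, 1.0585)
step 10: x0=(-1.4545, 0.7944, 1.2012) x1=(0.5695, 0.9131, 1.0674)
step 11: x0=(-1.4669, 0.7859, 1.1882) x1=(0.5579, 0.9254, 1.0763)
step 12: x0=(-1.4791, 0.7774, 1.1752) x1=(0.5461, 0.9377, 1.0852)
step 13: x0=(-1.4911, 0.7689, 1.1622) x1=(0.5340, 0.9499, 1.0941)
step 14: x0=(-1.5029, 0.7604, 1.1492) x1=(0.5217, 0.9621, 1.1030)
step 15: x0=(-1.5146, 0.7519, 1.1362) x1=(0.5090, 0.9743, 1.1119)
step 16: x0=(-1.5260, 0.7435, 1.1231) x1=(0.4961, 0.9864, 1.1209)
step 17: x0=(-1.5372, 0.7350, 1.1101) x1=(0.4829, 0.9986, 1.1298)
step 18: x0=(-1.5483, 0.7266, 1.0971) x1=(0.4694, 1.0106, 1.1387)
step 19: x0=(-1.5592, 0.7183, 1.0841) x1=(0.4557, 1.0227, 1.1476)
step 20: x0=(-1.5698, 0.7099, 1.0711) x1=(0.4417, 1.0347, 1.1566)
step 21: x0=(-1.5803, 0.7016, 1.0581) x1=(0.4274, 1.0466, 1.1655)
step 22: x0=(-1.5906, 0.6933, 1.0451) x1=(0.4128, 1.0585, 1.1744)
step 23: x0=(-1.6007, 0.6851, 1.0321) x1=(0.3980, 1.0704, 1.1832)
step 24: x0=(-1.6106, 0.6769, 1.0192) x1=(0.3829, 1.0822, 1.1921)
step 25: x0=(-1.6203, 0.6687, 1.0062) x1=(0.3675, 1.0940, 1.2009)
step 26: x0=(-1.6298, 0.6606, 0.9933) x1=(0.3519, 1.1057, 1.2097)
step 27: x0=(-1.6391, 0.6525, 0.9804) x1=(0.3360, 1.1173, 1.2185)
step 28: x0=(-1.6483, 0.6445, 0.9675) x1=(0.3198, 1.1289, 1.2272)
step 29: x0=(-1.6572, 0.6365, 0.9546) x1=(0.3034, 1.1404, 1.2359)
step 30: x0=(-1.6660, 0.6285, 0.9418) x1=(0.2866, 1.1518, 1.2446)

2.0441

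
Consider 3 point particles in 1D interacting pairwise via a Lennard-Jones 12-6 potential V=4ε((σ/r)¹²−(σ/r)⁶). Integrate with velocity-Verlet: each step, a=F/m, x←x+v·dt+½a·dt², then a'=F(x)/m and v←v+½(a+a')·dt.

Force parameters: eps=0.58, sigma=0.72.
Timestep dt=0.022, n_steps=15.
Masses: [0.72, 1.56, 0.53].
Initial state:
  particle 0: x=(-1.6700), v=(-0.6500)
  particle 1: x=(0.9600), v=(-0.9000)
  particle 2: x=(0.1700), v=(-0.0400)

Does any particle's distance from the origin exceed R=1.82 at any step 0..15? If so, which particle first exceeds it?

yes, particle 0

step 0: x0=(-1.6700) x1=(0.9600) x2=(0.1700)
step 1: x0=(-1.6843) x1=(0.9404) x2=(0.1684)
step 2: x0=(-1.6986) x1=(0.9220) x2=(0.1634)
step 3: x0=(-1.7128) x1=(0.9055) x2=(0.1527)
step 4: x0=(-1.7270) x1=(0.8914) x2=(0.1351)
step 5: x0=(-1.7413) x1=(0.8793) x2=(0.1114)
step 6: x0=(-1.7555) x1=(0.8686) x2=(0.0836)
step 7: x0=(-1.7696) x1=(0.8585) x2=(0.0540)
step 8: x0=(-1.7838) x1=(0.8485) x2=(0.0241)
step 9: x0=(-1.7979) x1=(0.8382) x2=(-0.0051)
step 10: x0=(-1.8120) x1=(0.8275) x2=(-0.0330)
step 11: x0=(-1.8261) x1=(0.8163) x2=(-0.0593)
step 12: x0=(-1.8402) x1=(0.8044) x2=(-0.0839)
step 13: x0=(-1.8542) x1=(0.7920) x2=(-0.1068)
step 14: x0=(-1.8682) x1=(0.7790) x2=(-0.1280)
step 15: x0=(-1.8822) x1=(0.7653) x2=(-0.1475)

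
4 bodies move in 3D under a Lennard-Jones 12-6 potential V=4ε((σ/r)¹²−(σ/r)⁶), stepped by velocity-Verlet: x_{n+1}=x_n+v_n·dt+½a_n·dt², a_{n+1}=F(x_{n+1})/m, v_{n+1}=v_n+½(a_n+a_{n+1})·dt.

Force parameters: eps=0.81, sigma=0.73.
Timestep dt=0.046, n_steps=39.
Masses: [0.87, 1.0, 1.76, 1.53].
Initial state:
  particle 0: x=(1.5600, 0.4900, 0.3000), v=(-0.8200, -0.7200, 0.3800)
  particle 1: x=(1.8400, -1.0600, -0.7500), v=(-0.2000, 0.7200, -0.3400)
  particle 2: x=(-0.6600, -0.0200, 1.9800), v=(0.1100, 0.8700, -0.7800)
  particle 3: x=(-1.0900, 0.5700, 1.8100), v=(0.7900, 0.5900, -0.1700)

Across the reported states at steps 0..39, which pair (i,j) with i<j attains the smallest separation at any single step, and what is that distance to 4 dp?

step 0: x0=(1.5600, 0.4900, 0.3000) x1=(1.8400, -1.0600, -0.7500) x2=(-0.6600, -0.0200, 1.9800) x3=(-1.0900, 0.5700, 1.8100)
step 1: x0=(1.5223, 0.4568, 0.3175) x1=(1.8308, -1.0269, -0.7656) x2=(-0.6496, 0.0126, 1.9462) x3=(-1.0599, 0.6056, 1.7997)
step 2: x0=(1.4846, 0.4236, 0.3349) x1=(1.8216, -0.9936, -0.7812) x2=(-0.6238, 0.0231, 1.9180) x3=(-1.0473, 0.6667, 1.7832)
step 3: x0=(1.4469, 0.3903, 0.3522) x1=(1.8123, -0.9604, -0.7967) x2=(-0.5946, 0.0284, 1.8908) x3=(-1.0387, 0.7338, 1.7654)
step 4: x0=(1.4092, 0.3569, 0.3695) x1=(1.8031, -0.9270, -0.8122) x2=(-0.5664, 0.0352, 1.8633) x3=(-1.0290, 0.7992, 1.7478)
step 5: x0=(1.3715, 0.3234, 0.3867) x1=(1.7938, -0.8936, -0.8276) x2=(-0.5397, 0.0447, 1.8354) x3=(-1.0175, 0.8614, 1.7308)
step 6: x0=(1.3338, 0.2899, 0.4039) x1=(1.7845, -0.8601, -0.8429) x2=(-0.5146, 0.0568, 1.8072) x3=(-1.0042, 0.9207, 1.7141)
step 7: x0=(1.2962, 0.2562, 0.4210) x1=(1.7752, -0.8265, -0.8581) x2=(-0.4907, 0.0710, 1.7788) x3=(-0.9895, 0.9776, 1.6977)
step 8: x0=(1.2586, 0.2225, 0.4379) x1=(1.7658, -0.7928, -0.8732) x2=(-0.4678, 0.0870, 1.7501) x3=(-0.9736, 1.0323, 1.6815)
step 9: x0=(1.2210, 0.1886, 0.4548) x1=(1.7564, -0.7591, -0.8882) x2=(-0.4456, 0.1046, 1.7214) x3=(-0.9568, 1.0853, 1.6654)
step 10: x0=(1.1833, 0.1547, 0.4716) x1=(1.7469, -0.7253, -0.9032) x2=(-0.4242, 0.1234, 1.6926) x3=(-0.9393, 1.1368, 1.6494)
step 11: x0=(1.1457, 0.1207, 0.4883) x1=(1.7374, -0.6914, -0.9180) x2=(-0.4032, 0.1433, 1.6637) x3=(-0.9211, 1.1871, 1.6335)
step 12: x0=(1.1081, 0.0867, 0.5049) x1=(1.7279, -0.6574, -0.9327) x2=(-0.3827, 0.1642, 1.6347) x3=(-0.9023, 1.2363, 1.6175)
step 13: x0=(1.0705, 0.0525, 0.5215) x1=(1.7183, -0.6234, -0.9473) x2=(-0.3626, 0.1859, 1.6058) x3=(-0.8831, 1.2845, 1.6016)
step 14: x0=(1.0328, 0.0184, 0.5380) x1=(1.7086, -0.5894, -0.9618) x2=(-0.3428, 0.2083, 1.5768) x3=(-0.8635, 1.3318, 1.5857)
step 15: x0=(0.9950, -0.0158, 0.5545) x1=(1.6989, -0.5553, -0.9762) x2=(-0.3232, 0.2314, 1.5477) x3=(-0.8435, 1.3784, 1.5698)
step 16: x0=(0.9572, -0.0500, 0.5710) x1=(1.6892, -0.5211, -0.9905) x2=(-0.3038, 0.2551, 1.5186) x3=(-0.8232, 1.4243, 1.5538)
step 17: x0=(0.9191, -0.0842, 0.5875) x1=(1.6794, -0.4870, -1.0047) x2=(-0.2846, 0.2792, 1.4894) x3=(-0.8026, 1.4696, 1.5379)
step 18: x0=(0.8809, -0.1183, 0.6041) x1=(1.6696, -0.4528, -1.0188) x2=(-0.2654, 0.3038, 1.4602) x3=(-0.7818, 1.5143, 1.5219)
step 19: x0=(0.8424, -0.1523, 0.6209) x1=(1.6597, -0.4186, -1.0328) x2=(-0.2463, 0.3289, 1.4309) x3=(-0.7608, 1.5585, 1.5059)
step 20: x0=(0.8035, -0.1861, 0.6379) x1=(1.6498, -0.3844, -1.0467) x2=(-0.2271, 0.3542, 1.4014) x3=(-0.7395, 1.6023, 1.4898)
step 21: x0=(0.7641, -0.2197, 0.6553) x1=(1.6399, -0.3502, -1.0606) x2=(-0.2078, 0.3797, 1.3718) x3=(-0.7181, 1.6456, 1.4737)
step 22: x0=(0.7241, -0.2529, 0.6730) x1=(1.6300, -0.3160, -1.0745) x2=(-0.1884, 0.4055, 1.3420) x3=(-0.6965, 1.6885, 1.4576)
step 23: x0=(0.6835, -0.2855, 0.6912) x1=(1.6200, -0.2817, -1.0882) x2=(-0.1688, 0.4313, 1.3120) x3=(-0.6748, 1.7310, 1.4415)
step 24: x0=(0.6420, -0.3175, 0.7099) x1=(1.6100, -0.2475, -1.1020) x2=(-0.1488, 0.4570, 1.2816) x3=(-0.6529, 1.7732, 1.4253)
step 25: x0=(0.5997, -0.3486, 0.7292) x1=(1.5999, -0.2133, -1.1157) x2=(-0.1286, 0.4826, 1.2511) x3=(-0.6309, 1.8150, 1.4091)
step 26: x0=(0.5564, -0.3786, 0.7492) x1=(1.5899, -0.1791, -1.1294) x2=(-0.1079, 0.5080, 1.2201) x3=(-0.6088, 1.8566, 1.3928)
step 27: x0=(0.5122, -0.4073, 0.7699) x1=(1.5798, -0.1448, -1.1430) x2=(-0.0869, 0.5329, 1.1889) x3=(-0.5866, 1.8978, 1.3765)
step 28: x0=(0.4671, -0.4345, 0.7912) x1=(1.5697, -0.1106, -1.1566) x2=(-0.0655, 0.5573, 1.1574) x3=(-0.5642, 1.9388, 1.3602)
step 29: x0=(0.4210, -0.4600, 0.8130) x1=(1.5596, -0.0764, -1.1702) x2=(-0.0437, 0.5811, 1.1256) x3=(-0.5418, 1.9796, 1.3438)
step 30: x0=(0.3742, -0.4838, 0.8354) x1=(1.5495, -0.0422, -1.1838) x2=(-0.0216, 0.6042, 1.0936) x3=(-0.5194, 2.0202, 1.3274)
step 31: x0=(0.3268, -0.5058, 0.8582) x1=(1.5394, -0.0080, -1.1974) x2=(0.0008, 0.6266, 1.0614) x3=(-0.4968, 2.0605, 1.3110)
step 32: x0=(0.2789, -0.5261, 0.8813) x1=(1.5293, 0.0263, -1.2109) x2=(0.0234, 0.6483, 1.0291) x3=(-0.4742, 2.1007, 1.2945)
step 33: x0=(0.2306, -0.5447, 0.9046) x1=(1.5192, 0.0605, -1.2244) x2=(0.0461, 0.6694, 0.9967) x3=(-0.4515, 2.1407, 1.2780)
step 34: x0=(0.1821, -0.5619, 0.9280) x1=(1.5091, 0.0947, -1.2380) x2=(0.0688, 0.6898, 0.9643) x3=(-0.4288, 2.1806, 1.2615)
step 35: x0=(0.1335, -0.5776, 0.9514) x1=(1.4989, 0.1289, -1.2515) x2=(0.0916, 0.7097, 0.9318) x3=(-0.4060, 2.2203, 1.2449)
step 36: x0=(0.0848, -0.5923, 0.9748) x1=(1.4888, 0.1631, -1.2650) x2=(0.1144, 0.7292, 0.8994) x3=(-0.3832, 2.2598, 1.2283)
step 37: x0=(0.0362, -0.6060, 0.9981) x1=(1.4786, 0.1973, -1.2785) x2=(0.1371, 0.7483, 0.8671) x3=(-0.3604, 2.2993, 1.2117)
step 38: x0=(-0.0124, -0.6189, 1.0214) x1=(1.4684, 0.2315, -1.2920) x2=(0.1597, 0.7671, 0.8348) x3=(-0.3375, 2.3386, 1.1951)
step 39: x0=(-0.0609, -0.6312, 1.0446) x1=(1.4583, 0.2657, -1.3054) x2=(0.1823, 0.7857, 0.8025) x3=(-0.3145, 2.3779, 1.1784)

pair (2,3), distance 0.7359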